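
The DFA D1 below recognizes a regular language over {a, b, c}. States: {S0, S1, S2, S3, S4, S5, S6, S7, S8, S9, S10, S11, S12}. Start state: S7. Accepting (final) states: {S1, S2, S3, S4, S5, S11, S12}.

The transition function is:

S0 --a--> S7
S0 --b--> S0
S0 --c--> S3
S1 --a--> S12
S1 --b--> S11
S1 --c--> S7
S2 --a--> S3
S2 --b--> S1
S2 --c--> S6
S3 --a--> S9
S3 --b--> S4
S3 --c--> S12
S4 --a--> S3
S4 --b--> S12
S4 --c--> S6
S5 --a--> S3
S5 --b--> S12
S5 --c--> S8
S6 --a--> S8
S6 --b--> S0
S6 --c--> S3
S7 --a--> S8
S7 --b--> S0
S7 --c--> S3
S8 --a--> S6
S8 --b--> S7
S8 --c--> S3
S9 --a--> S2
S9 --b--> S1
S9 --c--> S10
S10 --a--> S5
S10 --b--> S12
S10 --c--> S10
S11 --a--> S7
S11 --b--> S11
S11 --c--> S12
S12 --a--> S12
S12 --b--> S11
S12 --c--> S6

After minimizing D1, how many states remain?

All states are reachable from the start state.
Start with accepting vs non-accepting: {S1,S2,S3,S4,S5,S11,S12} | {S0,S6,S7,S8,S9,S10}.
On input a, block {S1,S2,S3,S4,S5,S11,S12} splits into {S1,S2,S4,S5,S12} and {S3,S11}.
Split {S1,S2,S4,S5,S12} by δ(·,a) → {S2,S4,S5} and {S1,S12}.
Split {S0,S6,S7,S8,S9,S10} by δ(·,a) → {S0,S6,S7,S8} and {S9,S10}.
Split {S3,S11} by δ(·,a) → {S3} and {S11}.
The partition is now stable with 6 blocks: {S2,S4,S5} | {S0,S6,S7,S8} | {S3} | {S1,S12} | {S9,S10} | {S11}.

6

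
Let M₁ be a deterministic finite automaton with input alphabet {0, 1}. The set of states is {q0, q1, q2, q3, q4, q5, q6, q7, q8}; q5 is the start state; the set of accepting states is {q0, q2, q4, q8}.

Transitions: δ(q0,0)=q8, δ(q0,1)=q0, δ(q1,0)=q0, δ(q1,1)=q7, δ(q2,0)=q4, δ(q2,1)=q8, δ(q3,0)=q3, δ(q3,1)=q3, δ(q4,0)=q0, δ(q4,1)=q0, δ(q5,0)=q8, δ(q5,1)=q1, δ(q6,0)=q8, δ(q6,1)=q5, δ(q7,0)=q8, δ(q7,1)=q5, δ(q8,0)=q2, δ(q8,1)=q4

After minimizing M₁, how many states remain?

States {q3,q6} cannot be reached from the start state, so discard them.
Start with accepting vs non-accepting: {q0,q2,q4,q8} | {q1,q5,q7}.
The partition is now stable with 2 blocks: {q0,q2,q4,q8} | {q1,q5,q7}.

2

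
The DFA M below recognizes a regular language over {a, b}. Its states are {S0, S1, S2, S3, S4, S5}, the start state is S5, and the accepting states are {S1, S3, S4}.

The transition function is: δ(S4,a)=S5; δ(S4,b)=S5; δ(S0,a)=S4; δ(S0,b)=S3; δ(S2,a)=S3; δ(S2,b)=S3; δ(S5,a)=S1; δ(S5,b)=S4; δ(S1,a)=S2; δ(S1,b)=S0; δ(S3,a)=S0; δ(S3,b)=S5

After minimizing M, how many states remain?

2

All states are reachable from the start state.
Initial partition by acceptance: {S1,S3,S4} | {S0,S2,S5}.
The partition is now stable with 2 blocks: {S1,S3,S4} | {S0,S2,S5}.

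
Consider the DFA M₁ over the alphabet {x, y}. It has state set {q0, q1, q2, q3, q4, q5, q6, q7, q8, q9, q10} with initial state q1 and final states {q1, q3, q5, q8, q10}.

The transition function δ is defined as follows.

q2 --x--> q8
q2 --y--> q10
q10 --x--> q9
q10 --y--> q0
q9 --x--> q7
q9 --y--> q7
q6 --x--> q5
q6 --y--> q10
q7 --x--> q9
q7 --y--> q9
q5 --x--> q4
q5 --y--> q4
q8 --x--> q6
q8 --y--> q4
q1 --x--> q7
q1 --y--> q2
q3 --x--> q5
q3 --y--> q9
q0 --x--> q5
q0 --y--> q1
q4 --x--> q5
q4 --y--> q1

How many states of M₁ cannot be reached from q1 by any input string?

1

No path from q1 leads to q3; the other 10 states are all reachable.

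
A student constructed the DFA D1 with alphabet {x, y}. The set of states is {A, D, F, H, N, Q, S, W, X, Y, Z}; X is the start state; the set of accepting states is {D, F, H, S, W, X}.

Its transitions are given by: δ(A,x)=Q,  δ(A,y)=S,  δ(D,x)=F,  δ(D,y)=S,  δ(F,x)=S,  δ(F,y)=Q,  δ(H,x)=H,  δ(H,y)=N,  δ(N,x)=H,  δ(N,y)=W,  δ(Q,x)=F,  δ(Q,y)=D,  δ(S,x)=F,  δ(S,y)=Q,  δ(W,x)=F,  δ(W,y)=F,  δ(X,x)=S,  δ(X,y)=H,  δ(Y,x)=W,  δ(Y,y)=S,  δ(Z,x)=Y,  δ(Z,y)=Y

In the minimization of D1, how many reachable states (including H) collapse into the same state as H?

3

First remove the unreachable states {A,Y,Z}; 8 states remain.
Initial partition by acceptance: {D,F,H,S,W,X} | {N,Q}.
On input y, block {D,F,H,S,W,X} splits into {D,W,X} and {F,H,S}.
No further refinement is possible. Final partition (3 blocks): {D,W,X} | {N,Q} | {F,H,S}.
The equivalence class containing H is {F,H,S}, of size 3.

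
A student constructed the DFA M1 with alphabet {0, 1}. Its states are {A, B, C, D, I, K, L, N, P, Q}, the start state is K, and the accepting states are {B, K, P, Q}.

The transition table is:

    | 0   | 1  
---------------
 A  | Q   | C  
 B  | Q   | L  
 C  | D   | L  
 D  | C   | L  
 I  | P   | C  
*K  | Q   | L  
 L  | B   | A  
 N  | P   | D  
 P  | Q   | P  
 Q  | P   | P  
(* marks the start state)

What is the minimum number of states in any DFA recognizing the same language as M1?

States {I,N} cannot be reached from the start state, so discard them.
Start with accepting vs non-accepting: {B,K,P,Q} | {A,C,D,L}.
Split {B,K,P,Q} by δ(·,1) → {B,K} and {P,Q}.
On input 0, block {A,C,D,L} splits into {C,D} and {A} and {L}.
No further refinement is possible. Final partition (5 blocks): {B,K} | {C,D} | {P,Q} | {A} | {L}.

5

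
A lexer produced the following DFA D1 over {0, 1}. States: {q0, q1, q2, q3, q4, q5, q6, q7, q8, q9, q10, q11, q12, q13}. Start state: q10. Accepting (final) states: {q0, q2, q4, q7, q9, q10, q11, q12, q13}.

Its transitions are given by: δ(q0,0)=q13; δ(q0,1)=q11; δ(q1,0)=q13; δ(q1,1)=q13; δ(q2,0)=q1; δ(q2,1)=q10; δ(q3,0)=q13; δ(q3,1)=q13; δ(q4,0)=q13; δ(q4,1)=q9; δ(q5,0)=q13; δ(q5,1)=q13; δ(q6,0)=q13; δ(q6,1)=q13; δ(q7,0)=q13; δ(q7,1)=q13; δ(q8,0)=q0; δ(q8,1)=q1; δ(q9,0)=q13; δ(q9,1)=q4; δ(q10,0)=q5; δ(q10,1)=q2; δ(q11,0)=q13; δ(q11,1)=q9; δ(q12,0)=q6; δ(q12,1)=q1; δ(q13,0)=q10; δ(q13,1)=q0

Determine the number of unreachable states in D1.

Starting at q10 and following transitions, the reachable set is {q0, q1, q2, q4, q5, q9, q10, q11, q13}. That leaves q3, q6, q7, q8, q12 unreachable — 5 in total.

5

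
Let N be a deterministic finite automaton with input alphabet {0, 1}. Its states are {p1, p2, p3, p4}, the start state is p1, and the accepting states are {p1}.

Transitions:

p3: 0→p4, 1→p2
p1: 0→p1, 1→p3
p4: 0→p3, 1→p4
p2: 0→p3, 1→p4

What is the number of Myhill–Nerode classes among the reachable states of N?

Every state is reachable, so we keep all 4.
P0 = {p1} | {p2,p3,p4}.
The partition is now stable with 2 blocks: {p1} | {p2,p3,p4}.

2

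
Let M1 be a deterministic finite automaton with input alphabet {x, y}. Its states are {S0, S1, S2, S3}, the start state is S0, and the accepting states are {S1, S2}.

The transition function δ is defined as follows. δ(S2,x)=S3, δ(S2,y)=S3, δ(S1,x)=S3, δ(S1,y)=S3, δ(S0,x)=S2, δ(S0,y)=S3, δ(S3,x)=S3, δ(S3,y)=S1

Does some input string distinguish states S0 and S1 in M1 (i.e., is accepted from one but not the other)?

All states are reachable from the start state.
Start with accepting vs non-accepting: {S1,S2} | {S0,S3}.
Refine {S0,S3} on symbol x: members go to different blocks, giving {S0} and {S3}.
Stable partition: {S1,S2} | {S0} | {S3} — 3 equivalence classes.
S0 and S1 end up in different blocks, so they are distinguishable. For instance, the string 'ε' is accepted from only S1.

Yes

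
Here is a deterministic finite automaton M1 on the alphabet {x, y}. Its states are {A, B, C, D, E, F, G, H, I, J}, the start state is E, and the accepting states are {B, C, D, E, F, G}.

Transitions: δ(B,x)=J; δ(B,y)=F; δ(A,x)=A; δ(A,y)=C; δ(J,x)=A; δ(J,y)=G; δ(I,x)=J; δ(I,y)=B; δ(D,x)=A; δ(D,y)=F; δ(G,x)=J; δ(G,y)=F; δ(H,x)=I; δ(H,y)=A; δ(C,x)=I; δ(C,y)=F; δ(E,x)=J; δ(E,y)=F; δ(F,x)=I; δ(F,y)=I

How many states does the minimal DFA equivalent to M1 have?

Reachable states from the start: {A,B,C,E,F,G,I,J}. Unreachable: {D,H} — drop them.
Initial partition by acceptance: {B,C,E,F,G} | {A,I,J}.
Refine {B,C,E,F,G} on symbol y: members go to different blocks, giving {B,C,E,G} and {F}.
No further refinement is possible. Final partition (3 blocks): {B,C,E,G} | {A,I,J} | {F}.

3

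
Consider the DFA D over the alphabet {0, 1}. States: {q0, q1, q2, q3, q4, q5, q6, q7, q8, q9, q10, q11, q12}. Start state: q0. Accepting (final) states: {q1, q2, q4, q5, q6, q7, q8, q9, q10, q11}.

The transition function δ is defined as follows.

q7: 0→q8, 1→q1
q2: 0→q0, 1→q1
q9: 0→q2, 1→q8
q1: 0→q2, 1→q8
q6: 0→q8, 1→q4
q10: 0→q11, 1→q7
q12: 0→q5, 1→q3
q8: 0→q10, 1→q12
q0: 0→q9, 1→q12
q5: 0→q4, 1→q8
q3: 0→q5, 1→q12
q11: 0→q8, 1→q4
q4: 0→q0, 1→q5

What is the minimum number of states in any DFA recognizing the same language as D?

7

Reachable states from the start: {q0,q1,q2,q3,q4,q5,q7,q8,q9,q10,q11,q12}. Unreachable: {q6} — drop them.
P0 = {q1,q2,q4,q5,q7,q8,q9,q10,q11} | {q0,q3,q12}.
Split {q1,q2,q4,q5,q7,q8,q9,q10,q11} by δ(·,0) → {q1,q5,q7,q8,q9,q10,q11} and {q2,q4}.
On input 0, block {q1,q5,q7,q8,q9,q10,q11} splits into {q7,q8,q10,q11} and {q1,q5,q9}.
Refine {q7,q8,q10,q11} on symbol 1: members go to different blocks, giving {q7} and {q8} and {q10} and {q11}.
Stable partition: {q7} | {q0,q3,q12} | {q2,q4} | {q1,q5,q9} | {q8} | {q10} | {q11} — 7 equivalence classes.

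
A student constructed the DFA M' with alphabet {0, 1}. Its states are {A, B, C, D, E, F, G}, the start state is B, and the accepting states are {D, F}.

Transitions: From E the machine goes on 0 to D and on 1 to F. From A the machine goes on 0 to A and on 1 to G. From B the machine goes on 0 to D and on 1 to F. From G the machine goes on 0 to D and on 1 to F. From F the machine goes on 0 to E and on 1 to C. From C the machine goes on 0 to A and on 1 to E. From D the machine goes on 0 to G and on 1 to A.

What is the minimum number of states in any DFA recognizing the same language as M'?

3

Initial partition by acceptance: {D,F} | {A,B,C,E,G}.
Refine {A,B,C,E,G} on symbol 0: members go to different blocks, giving {B,E,G} and {A,C}.
No further refinement is possible. Final partition (3 blocks): {D,F} | {B,E,G} | {A,C}.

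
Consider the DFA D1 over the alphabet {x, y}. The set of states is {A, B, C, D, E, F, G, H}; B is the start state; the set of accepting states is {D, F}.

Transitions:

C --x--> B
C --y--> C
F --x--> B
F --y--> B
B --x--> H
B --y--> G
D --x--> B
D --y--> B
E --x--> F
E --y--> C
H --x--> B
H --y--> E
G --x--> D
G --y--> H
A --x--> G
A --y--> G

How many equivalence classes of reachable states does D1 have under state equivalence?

Reachable states from the start: {B,C,D,E,F,G,H}. Unreachable: {A} — drop them.
Initial partition by acceptance: {D,F} | {B,C,E,G,H}.
Split {B,C,E,G,H} by δ(·,x) → {B,C,H} and {E,G}.
Split {B,C,H} by δ(·,y) → {B,H} and {C}.
On input y, block {E,G} splits into {E} and {G}.
On input y, block {B,H} splits into {B} and {H}.
The partition is now stable with 6 blocks: {D,F} | {B} | {E} | {C} | {G} | {H}.

6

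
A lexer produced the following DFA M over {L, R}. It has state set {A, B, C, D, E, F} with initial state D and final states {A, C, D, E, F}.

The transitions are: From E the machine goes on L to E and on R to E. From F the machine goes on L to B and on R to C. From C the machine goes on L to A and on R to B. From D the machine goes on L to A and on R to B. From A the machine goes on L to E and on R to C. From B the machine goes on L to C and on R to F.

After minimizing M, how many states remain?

5

P0 = {A,C,D,E,F} | {B}.
Refine {A,C,D,E,F} on symbol L: members go to different blocks, giving {A,C,D,E} and {F}.
Refine {A,C,D,E} on symbol R: members go to different blocks, giving {A,E} and {C,D}.
Refine {A,E} on symbol R: members go to different blocks, giving {A} and {E}.
Stable partition: {A} | {B} | {F} | {C,D} | {E} — 5 equivalence classes.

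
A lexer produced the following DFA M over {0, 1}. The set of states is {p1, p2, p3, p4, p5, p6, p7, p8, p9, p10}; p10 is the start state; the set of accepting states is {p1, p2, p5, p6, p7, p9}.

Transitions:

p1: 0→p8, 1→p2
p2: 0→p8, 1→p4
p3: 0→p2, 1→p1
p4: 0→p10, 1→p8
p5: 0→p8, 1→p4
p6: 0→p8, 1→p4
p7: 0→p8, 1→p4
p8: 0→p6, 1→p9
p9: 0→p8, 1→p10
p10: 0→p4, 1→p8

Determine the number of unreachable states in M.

5

BFS from p10 reaches {p4, p6, p8, p9, p10}; the 5 state(s) p1, p2, p3, p5, p7 are never visited.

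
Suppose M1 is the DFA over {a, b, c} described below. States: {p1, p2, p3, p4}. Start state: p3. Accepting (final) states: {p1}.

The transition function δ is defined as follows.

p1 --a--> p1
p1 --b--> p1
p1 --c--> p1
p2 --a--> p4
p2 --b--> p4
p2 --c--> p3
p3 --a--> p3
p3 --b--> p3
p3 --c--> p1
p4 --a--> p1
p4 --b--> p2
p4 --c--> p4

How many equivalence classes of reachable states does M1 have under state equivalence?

Reachable states from the start: {p1,p3}. Unreachable: {p2,p4} — drop them.
Initial partition by acceptance: {p1} | {p3}.
No further refinement is possible. Final partition (2 blocks): {p1} | {p3}.

2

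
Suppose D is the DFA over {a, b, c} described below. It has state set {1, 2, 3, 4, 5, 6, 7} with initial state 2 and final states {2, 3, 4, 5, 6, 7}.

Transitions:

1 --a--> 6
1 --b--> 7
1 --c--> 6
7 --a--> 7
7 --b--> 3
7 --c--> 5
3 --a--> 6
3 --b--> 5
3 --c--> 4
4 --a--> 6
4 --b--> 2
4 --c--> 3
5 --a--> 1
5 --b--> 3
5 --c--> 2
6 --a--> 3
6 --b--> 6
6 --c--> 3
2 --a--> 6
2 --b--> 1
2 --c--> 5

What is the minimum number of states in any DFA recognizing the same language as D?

Every state is reachable, so we keep all 7.
P0 = {2,3,4,5,6,7} | {1}.
On input a, block {2,3,4,5,6,7} splits into {2,3,4,6,7} and {5}.
Split {2,3,4,6,7} by δ(·,b) → {4,6,7} and {2} and {3}.
Refine {4,6,7} on symbol a: members go to different blocks, giving {4,7} and {6}.
On input a, block {4,7} splits into {4} and {7}.
Stable partition: {4} | {1} | {5} | {2} | {3} | {6} | {7} — 7 equivalence classes.

7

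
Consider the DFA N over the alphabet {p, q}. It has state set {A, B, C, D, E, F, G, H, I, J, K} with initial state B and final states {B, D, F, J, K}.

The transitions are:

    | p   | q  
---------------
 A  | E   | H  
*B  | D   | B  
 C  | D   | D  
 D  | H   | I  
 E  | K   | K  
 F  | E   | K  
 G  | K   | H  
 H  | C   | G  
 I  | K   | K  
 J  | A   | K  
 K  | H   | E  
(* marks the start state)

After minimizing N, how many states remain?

5

Reachable states from the start: {B,C,D,E,G,H,I,K}. Unreachable: {A,F,J} — drop them.
Initial partition by acceptance: {B,D,K} | {C,E,G,H,I}.
On input p, block {B,D,K} splits into {D,K} and {B}.
Refine {C,E,G,H,I} on symbol p: members go to different blocks, giving {C,E,G,I} and {H}.
On input q, block {C,E,G,I} splits into {C,E,I} and {G}.
The partition is now stable with 5 blocks: {D,K} | {C,E,I} | {B} | {H} | {G}.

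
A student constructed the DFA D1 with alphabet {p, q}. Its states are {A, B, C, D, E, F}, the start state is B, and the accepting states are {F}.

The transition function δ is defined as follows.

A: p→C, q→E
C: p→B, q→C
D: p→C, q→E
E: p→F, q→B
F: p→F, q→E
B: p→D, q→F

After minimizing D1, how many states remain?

5

Reachable states from the start: {B,C,D,E,F}. Unreachable: {A} — drop them.
Initial partition by acceptance: {F} | {B,C,D,E}.
On input p, block {B,C,D,E} splits into {B,C,D} and {E}.
Split {B,C,D} by δ(·,q) → {B} and {C} and {D}.
Stable partition: {F} | {B} | {E} | {C} | {D} — 5 equivalence classes.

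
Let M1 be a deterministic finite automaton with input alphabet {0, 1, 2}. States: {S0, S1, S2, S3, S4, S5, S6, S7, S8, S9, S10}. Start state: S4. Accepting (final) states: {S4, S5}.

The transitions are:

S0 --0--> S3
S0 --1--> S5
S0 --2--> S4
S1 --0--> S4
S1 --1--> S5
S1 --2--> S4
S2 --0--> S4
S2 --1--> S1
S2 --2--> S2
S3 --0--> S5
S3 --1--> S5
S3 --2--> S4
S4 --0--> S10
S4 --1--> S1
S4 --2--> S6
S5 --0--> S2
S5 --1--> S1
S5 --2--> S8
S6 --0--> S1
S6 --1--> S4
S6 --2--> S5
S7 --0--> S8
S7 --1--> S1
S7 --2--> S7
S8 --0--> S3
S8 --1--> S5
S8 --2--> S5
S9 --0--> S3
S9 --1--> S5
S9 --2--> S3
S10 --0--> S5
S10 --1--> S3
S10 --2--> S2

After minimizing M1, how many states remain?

4

Reachable states from the start: {S1,S2,S3,S4,S5,S6,S8,S10}. Unreachable: {S0,S7,S9} — drop them.
Start with accepting vs non-accepting: {S4,S5} | {S1,S2,S3,S6,S8,S10}.
On input 0, block {S1,S2,S3,S6,S8,S10} splits into {S1,S2,S3,S10} and {S6,S8}.
On input 1, block {S1,S2,S3,S10} splits into {S1,S3} and {S2,S10}.
Stable partition: {S4,S5} | {S1,S3} | {S6,S8} | {S2,S10} — 4 equivalence classes.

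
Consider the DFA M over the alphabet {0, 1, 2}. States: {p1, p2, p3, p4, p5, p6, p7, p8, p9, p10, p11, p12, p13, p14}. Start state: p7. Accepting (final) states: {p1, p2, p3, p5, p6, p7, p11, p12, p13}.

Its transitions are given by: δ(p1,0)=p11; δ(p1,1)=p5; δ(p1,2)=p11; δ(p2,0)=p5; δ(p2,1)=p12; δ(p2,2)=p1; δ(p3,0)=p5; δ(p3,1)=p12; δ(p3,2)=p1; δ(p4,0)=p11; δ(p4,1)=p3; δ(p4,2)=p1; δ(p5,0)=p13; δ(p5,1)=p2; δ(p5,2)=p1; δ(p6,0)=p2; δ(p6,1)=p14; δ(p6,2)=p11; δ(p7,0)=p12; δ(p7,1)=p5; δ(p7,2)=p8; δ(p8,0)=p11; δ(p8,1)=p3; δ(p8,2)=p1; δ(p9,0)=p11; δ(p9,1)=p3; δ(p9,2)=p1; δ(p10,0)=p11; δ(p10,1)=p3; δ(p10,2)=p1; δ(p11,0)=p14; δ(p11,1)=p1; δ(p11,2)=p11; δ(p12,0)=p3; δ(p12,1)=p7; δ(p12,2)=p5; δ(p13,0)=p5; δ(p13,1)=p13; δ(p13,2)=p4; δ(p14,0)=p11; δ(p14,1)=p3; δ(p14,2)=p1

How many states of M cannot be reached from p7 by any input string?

BFS from p7 reaches {p1, p2, p3, p4, p5, p7, p8, p11, p12, p13, p14}; the 3 state(s) p6, p9, p10 are never visited.

3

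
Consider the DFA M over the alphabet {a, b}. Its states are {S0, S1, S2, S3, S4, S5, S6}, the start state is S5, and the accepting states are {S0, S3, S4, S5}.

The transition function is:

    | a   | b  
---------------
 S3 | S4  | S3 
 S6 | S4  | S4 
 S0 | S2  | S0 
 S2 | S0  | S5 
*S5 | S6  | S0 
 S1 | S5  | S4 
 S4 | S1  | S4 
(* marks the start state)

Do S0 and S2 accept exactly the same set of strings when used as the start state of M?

First remove the unreachable states {S3}; 6 states remain.
P0 = {S0,S4,S5} | {S1,S2,S6}.
The partition is now stable with 2 blocks: {S0,S4,S5} | {S1,S2,S6}.
S0 and S2 end up in different blocks, so they are distinguishable. For instance, the string 'ε' is accepted from only S0.

No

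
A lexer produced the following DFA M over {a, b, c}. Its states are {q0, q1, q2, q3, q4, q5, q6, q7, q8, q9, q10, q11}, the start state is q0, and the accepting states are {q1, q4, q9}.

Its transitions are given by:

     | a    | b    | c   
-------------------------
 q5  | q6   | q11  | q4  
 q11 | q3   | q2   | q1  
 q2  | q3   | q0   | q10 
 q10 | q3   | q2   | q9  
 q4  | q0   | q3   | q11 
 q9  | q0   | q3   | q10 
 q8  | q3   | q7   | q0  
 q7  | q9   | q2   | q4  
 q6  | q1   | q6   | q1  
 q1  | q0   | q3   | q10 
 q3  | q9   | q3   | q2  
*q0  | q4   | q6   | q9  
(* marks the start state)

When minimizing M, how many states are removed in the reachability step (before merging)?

3

Starting at q0 and following transitions, the reachable set is {q0, q1, q2, q3, q4, q6, q9, q10, q11}. That leaves q5, q7, q8 unreachable — 3 in total.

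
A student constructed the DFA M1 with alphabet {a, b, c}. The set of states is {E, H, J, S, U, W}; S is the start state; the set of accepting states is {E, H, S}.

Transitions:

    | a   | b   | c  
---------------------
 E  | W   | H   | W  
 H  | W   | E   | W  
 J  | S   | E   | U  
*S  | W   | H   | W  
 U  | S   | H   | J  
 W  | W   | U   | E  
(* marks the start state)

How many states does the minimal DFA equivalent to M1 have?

3

Start with accepting vs non-accepting: {E,H,S} | {J,U,W}.
Refine {J,U,W} on symbol a: members go to different blocks, giving {J,U} and {W}.
Stable partition: {E,H,S} | {J,U} | {W} — 3 equivalence classes.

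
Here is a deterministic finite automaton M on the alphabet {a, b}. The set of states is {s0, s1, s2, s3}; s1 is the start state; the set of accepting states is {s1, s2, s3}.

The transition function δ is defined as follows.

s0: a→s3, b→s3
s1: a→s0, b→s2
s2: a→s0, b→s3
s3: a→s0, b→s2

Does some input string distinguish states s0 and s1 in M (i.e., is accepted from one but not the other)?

Initial partition by acceptance: {s1,s2,s3} | {s0}.
The partition is now stable with 2 blocks: {s1,s2,s3} | {s0}.
s0 and s1 end up in different blocks, so they are distinguishable. For instance, the string 'ε' is accepted from only s1.

Yes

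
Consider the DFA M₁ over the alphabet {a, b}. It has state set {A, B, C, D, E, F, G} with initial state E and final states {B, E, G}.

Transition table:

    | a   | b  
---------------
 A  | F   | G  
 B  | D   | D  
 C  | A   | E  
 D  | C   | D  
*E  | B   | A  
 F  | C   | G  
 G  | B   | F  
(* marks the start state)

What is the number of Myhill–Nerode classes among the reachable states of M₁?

4

All states are reachable from the start state.
Start with accepting vs non-accepting: {B,E,G} | {A,C,D,F}.
Refine {B,E,G} on symbol a: members go to different blocks, giving {E,G} and {B}.
Refine {A,C,D,F} on symbol b: members go to different blocks, giving {A,C,F} and {D}.
No further refinement is possible. Final partition (4 blocks): {E,G} | {A,C,F} | {B} | {D}.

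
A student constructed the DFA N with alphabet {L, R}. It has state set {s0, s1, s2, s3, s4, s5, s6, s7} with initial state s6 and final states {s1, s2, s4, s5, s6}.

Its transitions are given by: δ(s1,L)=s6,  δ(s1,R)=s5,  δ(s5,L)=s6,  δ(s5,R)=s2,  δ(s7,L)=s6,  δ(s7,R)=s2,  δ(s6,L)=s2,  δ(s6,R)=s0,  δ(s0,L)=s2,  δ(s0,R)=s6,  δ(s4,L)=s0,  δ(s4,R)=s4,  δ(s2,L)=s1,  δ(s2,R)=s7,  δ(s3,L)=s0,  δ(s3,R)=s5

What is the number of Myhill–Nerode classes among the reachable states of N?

6

States {s3,s4} cannot be reached from the start state, so discard them.
Start with accepting vs non-accepting: {s1,s2,s5,s6} | {s0,s7}.
Refine {s1,s2,s5,s6} on symbol R: members go to different blocks, giving {s1,s5} and {s2,s6}.
Refine {s1,s5} on symbol R: members go to different blocks, giving {s1} and {s5}.
On input L, block {s2,s6} splits into {s2} and {s6}.
On input L, block {s0,s7} splits into {s0} and {s7}.
Stable partition: {s1} | {s0} | {s2} | {s5} | {s6} | {s7} — 6 equivalence classes.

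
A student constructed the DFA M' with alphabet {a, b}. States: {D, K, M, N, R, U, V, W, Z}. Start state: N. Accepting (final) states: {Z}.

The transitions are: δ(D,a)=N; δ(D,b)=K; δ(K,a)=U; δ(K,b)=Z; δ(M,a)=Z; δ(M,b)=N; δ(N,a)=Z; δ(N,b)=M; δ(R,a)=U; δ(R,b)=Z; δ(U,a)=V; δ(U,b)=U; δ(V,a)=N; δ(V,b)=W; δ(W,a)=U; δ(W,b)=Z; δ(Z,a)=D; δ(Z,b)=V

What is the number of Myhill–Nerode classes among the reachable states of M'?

5

First remove the unreachable states {R}; 8 states remain.
Start with accepting vs non-accepting: {Z} | {D,K,M,N,U,V,W}.
Split {D,K,M,N,U,V,W} by δ(·,a) → {D,K,U,V,W} and {M,N}.
Refine {D,K,U,V,W} on symbol a: members go to different blocks, giving {K,U,W} and {D,V}.
On input a, block {K,U,W} splits into {K,W} and {U}.
No further refinement is possible. Final partition (5 blocks): {Z} | {K,W} | {M,N} | {D,V} | {U}.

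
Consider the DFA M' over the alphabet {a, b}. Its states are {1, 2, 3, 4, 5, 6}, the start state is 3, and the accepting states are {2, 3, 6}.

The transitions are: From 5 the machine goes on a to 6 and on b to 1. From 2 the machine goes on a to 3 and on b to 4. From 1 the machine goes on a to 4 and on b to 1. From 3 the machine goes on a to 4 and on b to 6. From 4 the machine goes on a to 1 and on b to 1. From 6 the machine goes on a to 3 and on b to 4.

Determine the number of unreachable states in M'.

BFS from 3 reaches {1, 3, 4, 6}; the 2 state(s) 2, 5 are never visited.

2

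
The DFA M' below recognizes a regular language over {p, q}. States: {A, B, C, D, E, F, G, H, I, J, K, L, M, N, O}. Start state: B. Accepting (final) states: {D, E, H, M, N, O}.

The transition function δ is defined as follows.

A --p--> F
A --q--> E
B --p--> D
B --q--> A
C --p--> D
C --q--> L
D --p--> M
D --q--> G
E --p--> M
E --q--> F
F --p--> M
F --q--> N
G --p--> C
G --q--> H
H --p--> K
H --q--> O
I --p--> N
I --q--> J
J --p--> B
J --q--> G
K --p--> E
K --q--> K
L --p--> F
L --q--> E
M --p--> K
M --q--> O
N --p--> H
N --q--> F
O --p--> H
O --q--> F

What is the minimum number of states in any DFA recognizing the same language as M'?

First remove the unreachable states {I,J}; 13 states remain.
Initial partition by acceptance: {D,E,H,M,N,O} | {A,B,C,F,G,K,L}.
On input p, block {D,E,H,M,N,O} splits into {D,E,N,O} and {H,M}.
On input p, block {A,B,C,F,G,K,L} splits into {A,G,L} and {B,C,K} and {F}.
Refine {D,E,N,O} on symbol q: members go to different blocks, giving {E,N,O} and {D}.
On input p, block {A,G,L} splits into {A,L} and {G}.
Split {B,C,K} by δ(·,p) → {B,C} and {K}.
The partition is now stable with 8 blocks: {E,N,O} | {A,L} | {H,M} | {B,C} | {F} | {D} | {G} | {K}.

8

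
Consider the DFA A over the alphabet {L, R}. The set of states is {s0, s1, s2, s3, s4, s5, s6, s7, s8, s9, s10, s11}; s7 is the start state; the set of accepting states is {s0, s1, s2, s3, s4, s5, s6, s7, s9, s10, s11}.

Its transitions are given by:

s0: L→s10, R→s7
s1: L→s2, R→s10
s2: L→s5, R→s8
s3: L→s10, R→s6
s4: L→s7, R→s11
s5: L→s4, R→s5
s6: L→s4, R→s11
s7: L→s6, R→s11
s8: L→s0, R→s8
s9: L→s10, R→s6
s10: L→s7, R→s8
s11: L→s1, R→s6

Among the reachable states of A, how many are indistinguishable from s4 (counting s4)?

3

Reachable states from the start: {s0,s1,s2,s4,s5,s6,s7,s8,s10,s11}. Unreachable: {s3,s9} — drop them.
Start with accepting vs non-accepting: {s0,s1,s2,s4,s5,s6,s7,s10,s11} | {s8}.
Split {s0,s1,s2,s4,s5,s6,s7,s10,s11} by δ(·,R) → {s0,s1,s4,s5,s6,s7,s11} and {s2,s10}.
Split {s0,s1,s4,s5,s6,s7,s11} by δ(·,L) → {s4,s5,s6,s7,s11} and {s0,s1}.
On input L, block {s4,s5,s6,s7,s11} splits into {s4,s5,s6,s7} and {s11}.
Refine {s4,s5,s6,s7} on symbol R: members go to different blocks, giving {s4,s6,s7} and {s5}.
Refine {s2,s10} on symbol L: members go to different blocks, giving {s2} and {s10}.
On input L, block {s0,s1} splits into {s0} and {s1}.
Stable partition: {s4,s6,s7} | {s8} | {s2} | {s0} | {s11} | {s5} | {s10} | {s1} — 8 equivalence classes.
The equivalence class containing s4 is {s4,s6,s7}, of size 3.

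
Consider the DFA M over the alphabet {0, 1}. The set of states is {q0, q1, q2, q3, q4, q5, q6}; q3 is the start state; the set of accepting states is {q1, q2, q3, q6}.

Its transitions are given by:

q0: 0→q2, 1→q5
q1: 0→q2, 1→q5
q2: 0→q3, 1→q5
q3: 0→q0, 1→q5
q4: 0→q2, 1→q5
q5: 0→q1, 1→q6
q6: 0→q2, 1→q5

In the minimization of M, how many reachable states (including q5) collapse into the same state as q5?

First remove the unreachable states {q4}; 6 states remain.
P0 = {q1,q2,q3,q6} | {q0,q5}.
Refine {q1,q2,q3,q6} on symbol 0: members go to different blocks, giving {q1,q2,q6} and {q3}.
On input 0, block {q1,q2,q6} splits into {q1,q6} and {q2}.
Refine {q0,q5} on symbol 0: members go to different blocks, giving {q0} and {q5}.
The partition is now stable with 5 blocks: {q1,q6} | {q0} | {q3} | {q2} | {q5}.
State q5 belongs to the block {q5}, which has 1 states.

1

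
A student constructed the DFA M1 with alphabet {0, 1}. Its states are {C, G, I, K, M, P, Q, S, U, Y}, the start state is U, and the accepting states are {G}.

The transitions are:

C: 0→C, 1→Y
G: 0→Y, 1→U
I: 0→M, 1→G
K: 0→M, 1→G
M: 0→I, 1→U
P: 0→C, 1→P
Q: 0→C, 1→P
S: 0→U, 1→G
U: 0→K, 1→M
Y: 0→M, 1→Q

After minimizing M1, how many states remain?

Reachable states from the start: {C,G,I,K,M,P,Q,U,Y}. Unreachable: {S} — drop them.
Initial partition by acceptance: {G} | {C,I,K,M,P,Q,U,Y}.
On input 1, block {C,I,K,M,P,Q,U,Y} splits into {C,M,P,Q,U,Y} and {I,K}.
Split {C,M,P,Q,U,Y} by δ(·,0) → {C,P,Q,Y} and {M,U}.
Refine {C,P,Q,Y} on symbol 0: members go to different blocks, giving {C,P,Q} and {Y}.
On input 1, block {C,P,Q} splits into {P,Q} and {C}.
Stable partition: {G} | {P,Q} | {I,K} | {M,U} | {Y} | {C} — 6 equivalence classes.

6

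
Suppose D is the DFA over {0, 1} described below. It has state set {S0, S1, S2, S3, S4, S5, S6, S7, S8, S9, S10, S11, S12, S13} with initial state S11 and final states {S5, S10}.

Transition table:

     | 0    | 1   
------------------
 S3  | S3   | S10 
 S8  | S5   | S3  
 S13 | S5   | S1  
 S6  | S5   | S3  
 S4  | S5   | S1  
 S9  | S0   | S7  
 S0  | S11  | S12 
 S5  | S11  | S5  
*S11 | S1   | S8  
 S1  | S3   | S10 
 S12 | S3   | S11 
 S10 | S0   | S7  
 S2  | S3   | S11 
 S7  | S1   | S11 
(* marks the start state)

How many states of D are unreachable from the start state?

BFS from S11 reaches {S0, S1, S3, S5, S7, S8, S10, S11, S12}; the 5 state(s) S2, S4, S6, S9, S13 are never visited.

5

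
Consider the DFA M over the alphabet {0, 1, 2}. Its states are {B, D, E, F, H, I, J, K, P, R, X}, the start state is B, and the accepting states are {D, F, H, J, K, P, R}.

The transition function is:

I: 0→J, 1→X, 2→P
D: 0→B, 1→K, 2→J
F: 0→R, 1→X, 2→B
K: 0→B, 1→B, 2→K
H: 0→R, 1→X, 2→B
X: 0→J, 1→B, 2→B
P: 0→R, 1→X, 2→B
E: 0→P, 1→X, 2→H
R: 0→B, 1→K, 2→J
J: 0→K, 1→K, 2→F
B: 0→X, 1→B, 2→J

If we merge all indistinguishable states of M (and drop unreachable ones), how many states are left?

First remove the unreachable states {D,E,H,I,P}; 6 states remain.
Start with accepting vs non-accepting: {F,J,K,R} | {B,X}.
On input 0, block {F,J,K,R} splits into {F,J} and {K,R}.
On input 1, block {F,J} splits into {J} and {F}.
Split {B,X} by δ(·,0) → {X} and {B}.
Split {K,R} by δ(·,1) → {K} and {R}.
No further refinement is possible. Final partition (6 blocks): {J} | {X} | {K} | {F} | {B} | {R}.

6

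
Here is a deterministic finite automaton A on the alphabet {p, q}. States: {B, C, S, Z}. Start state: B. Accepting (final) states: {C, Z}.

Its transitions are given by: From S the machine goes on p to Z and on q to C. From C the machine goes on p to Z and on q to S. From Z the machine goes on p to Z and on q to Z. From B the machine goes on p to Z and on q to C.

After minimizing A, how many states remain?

3

Every state is reachable, so we keep all 4.
Initial partition by acceptance: {C,Z} | {B,S}.
Refine {C,Z} on symbol q: members go to different blocks, giving {C} and {Z}.
Stable partition: {C} | {B,S} | {Z} — 3 equivalence classes.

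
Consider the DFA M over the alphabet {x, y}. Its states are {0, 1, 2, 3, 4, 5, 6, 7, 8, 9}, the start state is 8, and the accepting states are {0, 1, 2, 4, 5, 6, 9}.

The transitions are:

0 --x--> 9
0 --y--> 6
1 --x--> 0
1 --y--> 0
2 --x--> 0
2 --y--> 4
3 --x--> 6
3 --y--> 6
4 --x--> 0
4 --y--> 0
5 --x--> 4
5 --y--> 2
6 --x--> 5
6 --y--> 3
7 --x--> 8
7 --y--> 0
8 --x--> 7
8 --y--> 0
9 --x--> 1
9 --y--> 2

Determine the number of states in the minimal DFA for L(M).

7

Start with accepting vs non-accepting: {0,1,2,4,5,6,9} | {3,7,8}.
On input y, block {0,1,2,4,5,6,9} splits into {0,1,2,4,5,9} and {6}.
On input y, block {0,1,2,4,5,9} splits into {1,2,4,5,9} and {0}.
Split {1,2,4,5,9} by δ(·,x) → {1,2,4} and {5,9}.
Refine {1,2,4} on symbol y: members go to different blocks, giving {1,4} and {2}.
On input x, block {3,7,8} splits into {7,8} and {3}.
The partition is now stable with 7 blocks: {1,4} | {7,8} | {6} | {0} | {5,9} | {2} | {3}.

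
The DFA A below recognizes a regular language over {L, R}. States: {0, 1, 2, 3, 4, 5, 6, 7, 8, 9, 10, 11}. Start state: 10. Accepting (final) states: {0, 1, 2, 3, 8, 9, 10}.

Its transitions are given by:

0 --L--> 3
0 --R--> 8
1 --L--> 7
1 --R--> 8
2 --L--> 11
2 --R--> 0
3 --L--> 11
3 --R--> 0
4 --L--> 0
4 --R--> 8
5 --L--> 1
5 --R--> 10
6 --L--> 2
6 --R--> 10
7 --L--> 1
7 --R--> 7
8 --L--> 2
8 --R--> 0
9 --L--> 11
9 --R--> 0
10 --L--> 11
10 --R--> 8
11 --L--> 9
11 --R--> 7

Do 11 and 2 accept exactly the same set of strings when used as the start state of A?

No

States {4,5,6} cannot be reached from the start state, so discard them.
Initial partition by acceptance: {0,1,2,3,8,9,10} | {7,11}.
On input L, block {0,1,2,3,8,9,10} splits into {1,2,3,9,10} and {0,8}.
Stable partition: {1,2,3,9,10} | {7,11} | {0,8} — 3 equivalence classes.
11 and 2 end up in different blocks, so they are distinguishable. For instance, the string 'ε' is accepted from only 2.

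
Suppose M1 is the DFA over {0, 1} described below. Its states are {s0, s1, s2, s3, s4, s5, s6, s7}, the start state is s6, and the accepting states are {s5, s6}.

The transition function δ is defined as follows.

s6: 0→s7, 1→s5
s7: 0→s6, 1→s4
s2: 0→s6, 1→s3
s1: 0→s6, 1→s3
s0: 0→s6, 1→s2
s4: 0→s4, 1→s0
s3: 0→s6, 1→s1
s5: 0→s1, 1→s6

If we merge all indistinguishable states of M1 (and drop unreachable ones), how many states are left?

Start with accepting vs non-accepting: {s5,s6} | {s0,s1,s2,s3,s4,s7}.
On input 0, block {s0,s1,s2,s3,s4,s7} splits into {s0,s1,s2,s3,s7} and {s4}.
Split {s0,s1,s2,s3,s7} by δ(·,1) → {s0,s1,s2,s3} and {s7}.
Refine {s5,s6} on symbol 0: members go to different blocks, giving {s5} and {s6}.
The partition is now stable with 5 blocks: {s5} | {s0,s1,s2,s3} | {s4} | {s7} | {s6}.

5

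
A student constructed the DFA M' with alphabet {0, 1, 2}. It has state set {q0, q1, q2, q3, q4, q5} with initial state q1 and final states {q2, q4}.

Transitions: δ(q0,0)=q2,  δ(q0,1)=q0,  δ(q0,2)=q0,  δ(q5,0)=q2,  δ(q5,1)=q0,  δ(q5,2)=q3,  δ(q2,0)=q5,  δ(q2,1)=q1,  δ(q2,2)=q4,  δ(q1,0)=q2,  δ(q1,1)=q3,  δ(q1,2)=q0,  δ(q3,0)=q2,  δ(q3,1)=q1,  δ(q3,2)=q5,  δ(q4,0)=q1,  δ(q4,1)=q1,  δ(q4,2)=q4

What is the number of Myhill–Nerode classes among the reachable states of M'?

Start with accepting vs non-accepting: {q2,q4} | {q0,q1,q3,q5}.
The partition is now stable with 2 blocks: {q2,q4} | {q0,q1,q3,q5}.

2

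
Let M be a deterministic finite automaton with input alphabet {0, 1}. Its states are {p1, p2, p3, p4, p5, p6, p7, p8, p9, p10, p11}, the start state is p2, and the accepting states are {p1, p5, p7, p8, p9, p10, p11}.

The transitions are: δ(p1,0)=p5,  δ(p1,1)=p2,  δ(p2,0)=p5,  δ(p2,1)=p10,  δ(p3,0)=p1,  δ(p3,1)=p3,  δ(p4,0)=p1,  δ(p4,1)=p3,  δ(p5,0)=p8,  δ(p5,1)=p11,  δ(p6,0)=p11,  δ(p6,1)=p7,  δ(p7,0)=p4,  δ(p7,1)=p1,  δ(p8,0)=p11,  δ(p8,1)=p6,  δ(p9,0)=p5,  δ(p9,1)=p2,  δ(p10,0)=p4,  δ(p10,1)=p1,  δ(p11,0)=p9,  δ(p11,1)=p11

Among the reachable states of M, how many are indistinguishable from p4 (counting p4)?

Every state is reachable, so we keep all 11.
Initial partition by acceptance: {p1,p5,p7,p8,p9,p10,p11} | {p2,p3,p4,p6}.
On input 0, block {p1,p5,p7,p8,p9,p10,p11} splits into {p1,p5,p8,p9,p11} and {p7,p10}.
Refine {p1,p5,p8,p9,p11} on symbol 1: members go to different blocks, giving {p1,p8,p9} and {p5,p11}.
Refine {p2,p3,p4,p6} on symbol 0: members go to different blocks, giving {p2,p6} and {p3,p4}.
No further refinement is possible. Final partition (5 blocks): {p1,p8,p9} | {p2,p6} | {p7,p10} | {p5,p11} | {p3,p4}.
State p4 belongs to the block {p3,p4}, which has 2 states.

2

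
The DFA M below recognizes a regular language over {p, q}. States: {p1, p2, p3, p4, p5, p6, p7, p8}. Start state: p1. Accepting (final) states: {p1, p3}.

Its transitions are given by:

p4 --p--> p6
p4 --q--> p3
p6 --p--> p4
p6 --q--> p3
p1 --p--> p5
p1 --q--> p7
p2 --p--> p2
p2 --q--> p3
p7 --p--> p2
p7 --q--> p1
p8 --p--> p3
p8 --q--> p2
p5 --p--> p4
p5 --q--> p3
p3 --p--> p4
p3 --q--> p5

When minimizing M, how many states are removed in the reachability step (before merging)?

No path from p1 leads to p8; the other 7 states are all reachable.

1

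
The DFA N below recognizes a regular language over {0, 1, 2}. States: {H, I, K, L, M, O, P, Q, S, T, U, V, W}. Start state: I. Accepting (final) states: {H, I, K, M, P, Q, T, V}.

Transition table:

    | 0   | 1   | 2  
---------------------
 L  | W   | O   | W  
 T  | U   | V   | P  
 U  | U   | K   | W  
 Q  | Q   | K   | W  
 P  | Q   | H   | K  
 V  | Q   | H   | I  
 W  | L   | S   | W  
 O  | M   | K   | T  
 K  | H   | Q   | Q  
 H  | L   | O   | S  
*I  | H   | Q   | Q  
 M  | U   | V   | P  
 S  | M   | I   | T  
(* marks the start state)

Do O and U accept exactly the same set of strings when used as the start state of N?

No

Initial partition by acceptance: {H,I,K,M,P,Q,T,V} | {L,O,S,U,W}.
Refine {H,I,K,M,P,Q,T,V} on symbol 0: members go to different blocks, giving {I,K,P,Q,V} and {H,M,T}.
Refine {I,K,P,Q,V} on symbol 0: members go to different blocks, giving {P,Q,V} and {I,K}.
Split {P,Q,V} by δ(·,1) → {P,V} and {Q}.
On input 0, block {L,O,S,U,W} splits into {L,U,W} and {O,S}.
Split {L,U,W} by δ(·,1) → {L,W} and {U}.
On input 0, block {H,M,T} splits into {M,T} and {H}.
No further refinement is possible. Final partition (8 blocks): {P,V} | {L,W} | {M,T} | {I,K} | {Q} | {O,S} | {U} | {H}.
O and U end up in different blocks, so they are distinguishable. For instance, the string '0' is accepted from only O.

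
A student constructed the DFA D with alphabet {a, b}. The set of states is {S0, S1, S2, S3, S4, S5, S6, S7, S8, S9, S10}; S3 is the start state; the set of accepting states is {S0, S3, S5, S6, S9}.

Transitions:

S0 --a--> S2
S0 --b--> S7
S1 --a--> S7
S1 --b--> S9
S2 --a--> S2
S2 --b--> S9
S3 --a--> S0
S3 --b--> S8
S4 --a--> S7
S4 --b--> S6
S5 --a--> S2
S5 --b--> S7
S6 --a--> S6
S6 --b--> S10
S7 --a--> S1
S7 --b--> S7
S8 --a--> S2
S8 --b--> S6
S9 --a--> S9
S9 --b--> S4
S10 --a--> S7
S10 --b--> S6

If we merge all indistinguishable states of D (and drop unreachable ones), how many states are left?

6

Reachable states from the start: {S0,S1,S2,S3,S4,S6,S7,S8,S9,S10}. Unreachable: {S5} — drop them.
Initial partition by acceptance: {S0,S3,S6,S9} | {S1,S2,S4,S7,S8,S10}.
On input a, block {S0,S3,S6,S9} splits into {S3,S6,S9} and {S0}.
Split {S3,S6,S9} by δ(·,a) → {S6,S9} and {S3}.
Refine {S1,S2,S4,S7,S8,S10} on symbol b: members go to different blocks, giving {S1,S2,S4,S8,S10} and {S7}.
Refine {S1,S2,S4,S8,S10} on symbol a: members go to different blocks, giving {S1,S4,S10} and {S2,S8}.
The partition is now stable with 6 blocks: {S6,S9} | {S1,S4,S10} | {S0} | {S3} | {S7} | {S2,S8}.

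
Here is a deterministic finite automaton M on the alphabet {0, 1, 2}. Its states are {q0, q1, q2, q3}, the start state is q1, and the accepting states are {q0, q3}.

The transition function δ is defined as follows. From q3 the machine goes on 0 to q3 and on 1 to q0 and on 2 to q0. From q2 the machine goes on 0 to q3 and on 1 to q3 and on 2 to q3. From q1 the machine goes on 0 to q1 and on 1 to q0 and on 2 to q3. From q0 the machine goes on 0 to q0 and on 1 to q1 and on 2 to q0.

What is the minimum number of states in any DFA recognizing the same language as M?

3

States {q2} cannot be reached from the start state, so discard them.
P0 = {q0,q3} | {q1}.
On input 1, block {q0,q3} splits into {q0} and {q3}.
No further refinement is possible. Final partition (3 blocks): {q0} | {q1} | {q3}.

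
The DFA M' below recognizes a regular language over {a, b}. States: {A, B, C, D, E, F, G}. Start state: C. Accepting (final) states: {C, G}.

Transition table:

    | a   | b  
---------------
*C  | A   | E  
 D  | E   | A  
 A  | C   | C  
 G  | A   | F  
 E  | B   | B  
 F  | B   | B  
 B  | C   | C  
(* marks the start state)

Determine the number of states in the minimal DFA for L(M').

3

First remove the unreachable states {D,F,G}; 4 states remain.
Start with accepting vs non-accepting: {C} | {A,B,E}.
Split {A,B,E} by δ(·,a) → {A,B} and {E}.
Stable partition: {C} | {A,B} | {E} — 3 equivalence classes.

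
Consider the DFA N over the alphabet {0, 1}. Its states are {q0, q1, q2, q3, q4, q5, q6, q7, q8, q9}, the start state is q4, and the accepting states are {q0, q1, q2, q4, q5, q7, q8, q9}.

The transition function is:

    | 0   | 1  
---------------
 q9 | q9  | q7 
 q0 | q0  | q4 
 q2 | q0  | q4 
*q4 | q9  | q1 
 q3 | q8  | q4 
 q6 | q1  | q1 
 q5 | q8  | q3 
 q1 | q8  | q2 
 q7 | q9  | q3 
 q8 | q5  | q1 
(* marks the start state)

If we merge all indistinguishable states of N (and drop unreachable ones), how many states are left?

States {q6} cannot be reached from the start state, so discard them.
P0 = {q0,q1,q2,q4,q5,q7,q8,q9} | {q3}.
Refine {q0,q1,q2,q4,q5,q7,q8,q9} on symbol 1: members go to different blocks, giving {q0,q1,q2,q4,q8,q9} and {q5,q7}.
Split {q0,q1,q2,q4,q8,q9} by δ(·,0) → {q0,q1,q2,q4,q9} and {q8}.
Split {q0,q1,q2,q4,q9} by δ(·,0) → {q0,q2,q4,q9} and {q1}.
Split {q0,q2,q4,q9} by δ(·,1) → {q0,q2} and {q4} and {q9}.
On input 0, block {q5,q7} splits into {q5} and {q7}.
No further refinement is possible. Final partition (8 blocks): {q0,q2} | {q3} | {q5} | {q8} | {q1} | {q4} | {q9} | {q7}.

8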